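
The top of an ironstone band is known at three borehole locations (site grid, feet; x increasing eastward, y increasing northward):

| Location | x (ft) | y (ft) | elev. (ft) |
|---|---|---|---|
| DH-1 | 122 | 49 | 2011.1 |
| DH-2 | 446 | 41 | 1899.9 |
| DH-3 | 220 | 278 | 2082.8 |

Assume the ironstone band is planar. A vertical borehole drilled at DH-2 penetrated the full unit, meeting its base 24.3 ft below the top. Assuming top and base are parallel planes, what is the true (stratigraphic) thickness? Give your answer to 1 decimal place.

21.2 ft

Let the plane be z = a·x + b·y + c.
DH-2−DH-1: 324a − 8b = −111.2;  DH-3−DH-1: 98a + 229b = 71.7.
Solving gives a = −0.33197, b = 0.45517.
|∇z| = √(a²+b²) = 0.56337, so dip δ = arctan(0.56337) = 29.40°.
True thickness = vertical thickness × cos δ = 24.3 × cos 29.40° = 21.2 ft.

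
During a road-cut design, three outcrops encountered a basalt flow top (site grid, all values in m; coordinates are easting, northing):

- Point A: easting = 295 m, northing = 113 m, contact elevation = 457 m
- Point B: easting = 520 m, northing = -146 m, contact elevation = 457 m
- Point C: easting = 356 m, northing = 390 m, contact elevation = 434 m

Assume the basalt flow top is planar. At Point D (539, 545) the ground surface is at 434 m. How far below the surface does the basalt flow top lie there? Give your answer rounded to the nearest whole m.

Two edge vectors: Point A→Point B = (225, -259, 0), Point A→Point C = (61, 277, -23).
Normal n = (Point A→Point B) × (Point A→Point C) = (5957, 5175, 78124).
So ∂z/∂easting = −n_x/n_z = −0.07625 and ∂z/∂northing = −n_y/n_z = −0.06624.
Intercept c from Point A: 457 + 22.49 + 7.49 = 486.98.
At (539, 545): z_contact = −41.1 − 36.1 + 486.98 = 409.8 m.
Depth below ground = 434 − 409.8 = 24 m.

24 m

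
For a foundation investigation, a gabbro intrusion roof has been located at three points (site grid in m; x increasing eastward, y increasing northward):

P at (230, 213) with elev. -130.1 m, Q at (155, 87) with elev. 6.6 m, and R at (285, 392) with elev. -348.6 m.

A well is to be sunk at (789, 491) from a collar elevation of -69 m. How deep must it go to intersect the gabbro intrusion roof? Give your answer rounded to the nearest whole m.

177 m

Two edge vectors: P→Q = (-75, -126, 136.7), P→R = (55, 179, -218.5).
Normal n = (P→Q) × (P→R) = (3061.7, -8869, -6495).
So ∂z/∂x = −n_x/n_z = 0.47139 and ∂z/∂y = −n_y/n_z = −1.36551.
Intercept c from P: -130.1 − 108.42 + 290.85 = 52.33.
At (789, 491): z_contact = 371.9 − 670.5 + 52.33 = -246.2 m.
Depth below ground = -69 − (-246.2) = 177 m.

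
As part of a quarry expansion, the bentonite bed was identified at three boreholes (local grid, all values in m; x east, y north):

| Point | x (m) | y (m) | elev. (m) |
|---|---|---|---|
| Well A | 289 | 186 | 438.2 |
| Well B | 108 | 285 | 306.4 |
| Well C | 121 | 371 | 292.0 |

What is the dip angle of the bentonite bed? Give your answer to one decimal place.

32.7°

Two edge vectors: Well A→Well B = (-181, 99, -131.8), Well A→Well C = (-168, 185, -146.2).
Normal n = (Well A→Well B) × (Well A→Well C) = (9909.2, -4319.8, -16853).
So ∂z/∂x = −n_x/n_z = 0.58798 and ∂z/∂y = −n_y/n_z = −0.25632.
Gradient magnitude |∇z| = √(a² + b²) = √(0.34572 + 0.06570) = 0.64142.
True dip = arctan(0.64142) = 32.7°, dipping toward WNW (azimuth ≈ 294°).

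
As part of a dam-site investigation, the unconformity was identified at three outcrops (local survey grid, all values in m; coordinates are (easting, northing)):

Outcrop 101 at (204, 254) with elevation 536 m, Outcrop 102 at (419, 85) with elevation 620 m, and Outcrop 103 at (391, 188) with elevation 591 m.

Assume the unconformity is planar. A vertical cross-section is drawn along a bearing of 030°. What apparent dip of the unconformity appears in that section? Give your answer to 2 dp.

Let the plane be z = a·E + b·N + c.
Outcrop 102−Outcrop 101: 215a − 169b = 84;  Outcrop 103−Outcrop 101: 187a − 66b = 55.
Solving gives a = 0.21541, b = −0.22299.
Unit vector along 030° is (sin 30°, cos 30°) = (0.5000, 0.8660).
Slope in that direction = a·(0.5000) + b·(0.8660) = −0.08541.
Apparent dip = arctan|0.08541| = 4.88° (true dip is 17.2°, so apparent ≤ true as expected).

4.88°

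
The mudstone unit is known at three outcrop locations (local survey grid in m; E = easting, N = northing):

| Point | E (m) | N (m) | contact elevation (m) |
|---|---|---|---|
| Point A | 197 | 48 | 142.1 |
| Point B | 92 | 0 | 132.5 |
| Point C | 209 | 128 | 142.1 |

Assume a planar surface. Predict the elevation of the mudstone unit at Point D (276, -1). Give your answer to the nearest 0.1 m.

150.6 m

Two edge vectors: Point A→Point B = (-105, -48, -9.6), Point A→Point C = (12, 80, 0).
Normal n = (Point A→Point B) × (Point A→Point C) = (768, -115.2, -7824).
So ∂z/∂E = −n_x/n_z = 0.09816 and ∂z/∂N = −n_y/n_z = −0.01472.
Intercept c from Point A: 142.1 − 19.34 + 0.71 = 123.47.
At (276, -1): z = 27.1 + 0.0 + 123.47 = 150.6 m.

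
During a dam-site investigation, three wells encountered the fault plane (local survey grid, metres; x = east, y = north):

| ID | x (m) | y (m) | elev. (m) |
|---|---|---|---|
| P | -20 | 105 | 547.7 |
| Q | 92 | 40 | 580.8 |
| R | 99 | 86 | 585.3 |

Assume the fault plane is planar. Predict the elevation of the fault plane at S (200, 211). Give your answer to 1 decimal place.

Let the plane be z = a·x + b·y + c.
Q−P: 112a − 65b = 33.1;  R−P: 119a − 19b = 37.6.
Solving gives a = 0.32372, b = 0.04856.
Then c = 547.7 − a·-20 − b·105 = 549.08.
At (200, 211): z = 64.7 + 10.2 + 549.08 = 624.1 m.

624.1 m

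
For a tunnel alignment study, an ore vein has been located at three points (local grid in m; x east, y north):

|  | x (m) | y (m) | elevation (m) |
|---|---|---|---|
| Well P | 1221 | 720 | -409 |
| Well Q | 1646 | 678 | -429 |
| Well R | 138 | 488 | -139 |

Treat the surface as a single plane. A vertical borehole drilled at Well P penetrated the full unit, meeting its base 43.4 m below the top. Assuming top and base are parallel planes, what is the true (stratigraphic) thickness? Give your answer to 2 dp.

Two edge vectors: Well P→Well Q = (425, -42, -20), Well P→Well R = (-1083, -232, 270).
Normal n = (Well P→Well Q) × (Well P→Well R) = (-15980, -93090, -144086).
So ∂z/∂x = −n_x/n_z = −0.11091 and ∂z/∂y = −n_y/n_z = −0.64607.
|∇z| = √(a²+b²) = 0.65552, so dip δ = arctan(0.65552) = 33.25°.
True thickness = vertical thickness × cos δ = 43.4 × cos 33.25° = 36.30 m.

36.30 m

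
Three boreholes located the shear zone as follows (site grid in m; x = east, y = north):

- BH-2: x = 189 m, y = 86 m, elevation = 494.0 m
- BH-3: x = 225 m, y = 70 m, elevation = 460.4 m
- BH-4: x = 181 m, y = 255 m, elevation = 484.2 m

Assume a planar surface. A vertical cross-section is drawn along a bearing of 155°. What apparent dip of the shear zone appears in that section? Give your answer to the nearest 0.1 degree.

Let the plane be z = a·x + b·y + c.
BH-3−BH-2: 36a − 16b = −33.6;  BH-4−BH-2: −8a + 169b = −9.8.
Solving gives a = −0.97972, b = −0.10437.
Unit vector along 155° is (sin 155°, cos 155°) = (0.4226, -0.9063).
Slope in that direction = a·(0.4226) + b·(-0.9063) = −0.31946.
Apparent dip = arctan|0.31946| = 17.7° (true dip is 44.6°, so apparent ≤ true as expected).

17.7°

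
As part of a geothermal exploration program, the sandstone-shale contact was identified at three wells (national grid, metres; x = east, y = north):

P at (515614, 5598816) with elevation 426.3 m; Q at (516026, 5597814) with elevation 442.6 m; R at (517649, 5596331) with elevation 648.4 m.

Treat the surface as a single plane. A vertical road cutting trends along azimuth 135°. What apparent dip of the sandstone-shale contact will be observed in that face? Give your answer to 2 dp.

4.92°

Let the plane be z = a·x + b·y + c.
Q−P: 412a − 1002b = 16.3;  R−P: 2035a − 2485b = 222.1.
Solving gives a = 0.17930, b = 0.05746.
Unit vector along 135° is (sin 135°, cos 135°) = (0.7071, -0.7071).
Slope in that direction = a·(0.7071) + b·(-0.7071) = 0.08616.
Apparent dip = arctan|0.08616| = 4.92° (true dip is 10.7°, so apparent ≤ true as expected).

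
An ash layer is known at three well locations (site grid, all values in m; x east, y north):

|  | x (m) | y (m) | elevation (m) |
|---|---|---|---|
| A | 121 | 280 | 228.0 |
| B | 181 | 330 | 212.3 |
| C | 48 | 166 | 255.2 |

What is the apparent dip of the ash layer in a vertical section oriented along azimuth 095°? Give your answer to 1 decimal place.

6.9°

Two edge vectors: A→B = (60, 50, -15.7), A→C = (-73, -114, 27.2).
Normal n = (A→B) × (A→C) = (-429.8, -485.9, -3190).
So ∂z/∂x = −n_x/n_z = −0.13473 and ∂z/∂y = −n_y/n_z = −0.15232.
Unit vector along 095° is (sin 95°, cos 95°) = (0.9962, -0.0872).
Slope in that direction = a·(0.9962) + b·(-0.0872) = −0.12095.
Apparent dip = arctan|0.12095| = 6.9° (true dip is 11.5°, so apparent ≤ true as expected).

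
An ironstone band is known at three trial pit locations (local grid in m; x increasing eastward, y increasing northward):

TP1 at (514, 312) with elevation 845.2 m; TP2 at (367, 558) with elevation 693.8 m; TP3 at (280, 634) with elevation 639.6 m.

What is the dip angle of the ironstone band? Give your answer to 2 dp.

Two edge vectors: TP1→TP2 = (-147, 246, -151.4), TP1→TP3 = (-234, 322, -205.6).
Normal n = (TP1→TP2) × (TP1→TP3) = (-1826.8, 5204.4, 10230).
So ∂z/∂x = −n_x/n_z = 0.17857 and ∂z/∂y = −n_y/n_z = −0.50874.
Gradient magnitude |∇z| = √(a² + b²) = √(0.03189 + 0.25882) = 0.53917.
True dip = arctan(0.53917) = 28.33°, dipping toward NNW (azimuth ≈ 341°).

28.33°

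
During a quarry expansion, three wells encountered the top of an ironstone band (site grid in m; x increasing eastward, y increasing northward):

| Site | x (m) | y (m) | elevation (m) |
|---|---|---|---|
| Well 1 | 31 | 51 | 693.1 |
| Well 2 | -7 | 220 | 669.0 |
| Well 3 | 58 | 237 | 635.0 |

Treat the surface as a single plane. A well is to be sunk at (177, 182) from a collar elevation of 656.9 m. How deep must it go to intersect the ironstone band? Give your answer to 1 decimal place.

Two edge vectors: Well 1→Well 2 = (-38, 169, -24.1), Well 1→Well 3 = (27, 186, -58.1).
Normal n = (Well 1→Well 2) × (Well 1→Well 3) = (-5336.3, -2858.5, -11631).
So ∂z/∂x = −n_x/n_z = −0.45880 and ∂z/∂y = −n_y/n_z = −0.24577.
Intercept c from Well 1: 693.1 + 14.22 + 12.53 = 719.86.
At (177, 182): z_contact = −81.21 − 44.73 + 719.86 = 593.92 m.
Depth below ground = 656.9 − 593.92 = 63.0 m.

63.0 m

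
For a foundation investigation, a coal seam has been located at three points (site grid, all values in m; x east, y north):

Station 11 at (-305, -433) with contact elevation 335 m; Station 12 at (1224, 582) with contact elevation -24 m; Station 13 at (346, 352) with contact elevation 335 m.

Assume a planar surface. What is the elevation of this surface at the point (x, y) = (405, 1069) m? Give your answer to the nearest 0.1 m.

Let the plane be z = a·x + b·y + c.
Station 12−Station 11: 1529a + 1015b = −359;  Station 13−Station 11: 651a + 785b = 0.
Solving gives a = −0.522363, b = 0.433196.
Then c = 335 − a·-305 − b·-433 = 363.25.
At (405, 1069): z = −211.6 + 463.1 + 363.25 = 614.8 m.

614.8 m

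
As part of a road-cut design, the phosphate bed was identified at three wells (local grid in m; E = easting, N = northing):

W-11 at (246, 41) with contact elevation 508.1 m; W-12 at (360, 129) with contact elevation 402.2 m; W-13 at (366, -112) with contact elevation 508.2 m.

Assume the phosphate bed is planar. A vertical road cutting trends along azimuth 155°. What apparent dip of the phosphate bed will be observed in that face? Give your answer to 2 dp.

Let the plane be z = a·E + b·N + c.
W-12−W-11: 114a + 88b = −105.9;  W-13−W-11: 120a − 153b = 0.1.
Solving gives a = −0.57831, b = −0.45423.
Unit vector along 155° is (sin 155°, cos 155°) = (0.4226, -0.9063).
Slope in that direction = a·(0.4226) + b·(-0.9063) = 0.16727.
Apparent dip = arctan|0.16727| = 9.50° (true dip is 36.3°, so apparent ≤ true as expected).

9.50°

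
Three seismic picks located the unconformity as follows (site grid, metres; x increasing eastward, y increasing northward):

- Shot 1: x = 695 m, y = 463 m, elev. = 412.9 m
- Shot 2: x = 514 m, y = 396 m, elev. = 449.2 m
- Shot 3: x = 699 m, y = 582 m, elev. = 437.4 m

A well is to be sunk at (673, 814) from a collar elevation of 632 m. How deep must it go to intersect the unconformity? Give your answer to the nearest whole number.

Let the plane be z = a·x + b·y + c.
Shot 2−Shot 1: −181a − 67b = 36.3;  Shot 3−Shot 1: 4a + 119b = 24.5.
Solving gives a = −0.28025, b = 0.21530.
Then c = 412.9 − a·695 − b·463 = 507.99.
At (673, 814): z_contact = −188.6 + 175.3 + 507.99 = 494.6 m.
Depth below ground = 632 − 494.6 = 137 m.

137 m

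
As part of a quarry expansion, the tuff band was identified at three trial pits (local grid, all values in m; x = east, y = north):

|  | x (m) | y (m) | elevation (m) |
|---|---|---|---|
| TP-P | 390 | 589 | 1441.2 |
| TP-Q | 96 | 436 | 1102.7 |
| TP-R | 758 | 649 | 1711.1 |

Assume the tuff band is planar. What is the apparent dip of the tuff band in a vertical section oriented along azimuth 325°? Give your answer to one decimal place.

Two edge vectors: TP-P→TP-Q = (-294, -153, -338.5), TP-P→TP-R = (368, 60, 269.9).
Normal n = (TP-P→TP-Q) × (TP-P→TP-R) = (-20984.7, -45217.4, 38664).
So ∂z/∂x = −n_x/n_z = 0.54275 and ∂z/∂y = −n_y/n_z = 1.16950.
Unit vector along 325° is (sin 325°, cos 325°) = (-0.5736, 0.8192).
Slope in that direction = a·(-0.5736) + b·(0.8192) = 0.64669.
Apparent dip = arctan|0.64669| = 32.9° (true dip is 52.2°, so apparent ≤ true as expected).

32.9°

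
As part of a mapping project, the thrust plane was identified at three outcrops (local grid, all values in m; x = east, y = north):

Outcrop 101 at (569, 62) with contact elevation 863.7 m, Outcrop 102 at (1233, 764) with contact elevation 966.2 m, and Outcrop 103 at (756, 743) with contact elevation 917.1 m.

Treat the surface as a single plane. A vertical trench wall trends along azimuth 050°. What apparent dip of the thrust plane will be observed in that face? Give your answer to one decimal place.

Two edge vectors: Outcrop 101→Outcrop 102 = (664, 702, 102.5), Outcrop 101→Outcrop 103 = (187, 681, 53.4).
Normal n = (Outcrop 101→Outcrop 102) × (Outcrop 101→Outcrop 103) = (-32315.7, -16290.1, 320910).
So ∂z/∂x = −n_x/n_z = 0.10070 and ∂z/∂y = −n_y/n_z = 0.05076.
Unit vector along 050° is (sin 50°, cos 50°) = (0.7660, 0.6428).
Slope in that direction = a·(0.7660) + b·(0.6428) = 0.10977.
Apparent dip = arctan|0.10977| = 6.3° (true dip is 6.4°, so apparent ≤ true as expected).

6.3°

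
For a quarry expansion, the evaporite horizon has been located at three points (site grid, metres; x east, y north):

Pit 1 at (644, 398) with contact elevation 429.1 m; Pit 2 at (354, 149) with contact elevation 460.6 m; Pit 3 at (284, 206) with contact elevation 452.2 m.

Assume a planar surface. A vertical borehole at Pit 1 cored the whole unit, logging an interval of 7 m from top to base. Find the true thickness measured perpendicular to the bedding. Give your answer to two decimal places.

6.94 m

Let the plane be z = a·x + b·y + c.
Pit 2−Pit 1: −290a − 249b = 31.5;  Pit 3−Pit 1: −360a − 192b = 23.1.
Solving gives a = 0.00872, b = −0.13666.
|∇z| = √(a²+b²) = 0.13694, so dip δ = arctan(0.13694) = 7.80°.
True thickness = vertical thickness × cos δ = 7 × cos 7.80° = 6.94 m.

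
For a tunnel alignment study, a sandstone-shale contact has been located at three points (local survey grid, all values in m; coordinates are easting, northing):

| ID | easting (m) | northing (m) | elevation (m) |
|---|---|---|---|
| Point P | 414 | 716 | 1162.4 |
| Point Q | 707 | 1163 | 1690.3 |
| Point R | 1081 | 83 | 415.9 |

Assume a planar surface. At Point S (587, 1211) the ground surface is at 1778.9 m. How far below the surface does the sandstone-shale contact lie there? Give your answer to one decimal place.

Two edge vectors: Point P→Point Q = (293, 447, 527.9), Point P→Point R = (667, -633, -746.5).
Normal n = (Point P→Point Q) × (Point P→Point R) = (475.2, 570833.8, -483618).
So ∂z/∂easting = −n_x/n_z = 0.000983 and ∂z/∂northing = −n_y/n_z = 1.180340.
Intercept c from Point P: 1162.4 − 0.41 − 845.12 = 316.87.
At (587, 1211): z_contact = 0.58 + 1429.39 + 316.87 = 1746.84 m.
Depth below ground = 1778.9 − 1746.84 = 32.1 m.

32.1 m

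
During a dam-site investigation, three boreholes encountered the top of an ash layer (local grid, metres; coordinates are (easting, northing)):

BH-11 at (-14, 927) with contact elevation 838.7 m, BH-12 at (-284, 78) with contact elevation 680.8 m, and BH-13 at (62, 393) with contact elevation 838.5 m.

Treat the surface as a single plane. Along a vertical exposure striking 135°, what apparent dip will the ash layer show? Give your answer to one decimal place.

13.7°

Two edge vectors: BH-11→BH-12 = (-270, -849, -157.9), BH-11→BH-13 = (76, -534, -0.2).
Normal n = (BH-11→BH-12) × (BH-11→BH-13) = (-84148.8, -12054.4, 208704).
So ∂z/∂E = −n_x/n_z = 0.40320 and ∂z/∂N = −n_y/n_z = 0.05776.
Unit vector along 135° is (sin 135°, cos 135°) = (0.7071, -0.7071).
Slope in that direction = a·(0.7071) + b·(-0.7071) = 0.24426.
Apparent dip = arctan|0.24426| = 13.7° (true dip is 22.2°, so apparent ≤ true as expected).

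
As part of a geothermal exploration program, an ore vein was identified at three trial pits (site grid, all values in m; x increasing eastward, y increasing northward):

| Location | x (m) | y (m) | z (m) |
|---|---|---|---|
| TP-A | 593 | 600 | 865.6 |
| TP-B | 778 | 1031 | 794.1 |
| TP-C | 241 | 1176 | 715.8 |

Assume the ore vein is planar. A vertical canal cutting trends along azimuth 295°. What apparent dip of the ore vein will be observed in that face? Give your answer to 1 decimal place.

9.6°

Let the plane be z = a·x + b·y + c.
TP-B−TP-A: 185a + 431b = −71.5;  TP-C−TP-A: −352a + 576b = −149.8.
Solving gives a = 0.09052, b = −0.20475.
Unit vector along 295° is (sin 295°, cos 295°) = (-0.9063, 0.4226).
Slope in that direction = a·(-0.9063) + b·(0.4226) = −0.16857.
Apparent dip = arctan|0.16857| = 9.6° (true dip is 12.6°, so apparent ≤ true as expected).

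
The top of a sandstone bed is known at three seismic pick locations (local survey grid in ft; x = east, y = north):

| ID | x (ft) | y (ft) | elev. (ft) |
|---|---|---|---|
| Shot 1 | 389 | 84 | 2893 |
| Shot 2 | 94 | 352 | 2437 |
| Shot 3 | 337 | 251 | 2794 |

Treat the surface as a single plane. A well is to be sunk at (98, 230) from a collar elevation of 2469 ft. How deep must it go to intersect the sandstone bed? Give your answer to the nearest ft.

7 ft

Let the plane be z = a·x + b·y + c.
Shot 2−Shot 1: −295a + 268b = −456;  Shot 3−Shot 1: −52a + 167b = −99.
Solving gives a = 1.40451, b = −0.15548.
Then c = 2893 − a·389 − b·84 = 2359.71.
At (98, 230): z_contact = 137.6 − 35.8 + 2359.71 = 2461.6 ft.
Depth below ground = 2469 − 2461.6 = 7 ft.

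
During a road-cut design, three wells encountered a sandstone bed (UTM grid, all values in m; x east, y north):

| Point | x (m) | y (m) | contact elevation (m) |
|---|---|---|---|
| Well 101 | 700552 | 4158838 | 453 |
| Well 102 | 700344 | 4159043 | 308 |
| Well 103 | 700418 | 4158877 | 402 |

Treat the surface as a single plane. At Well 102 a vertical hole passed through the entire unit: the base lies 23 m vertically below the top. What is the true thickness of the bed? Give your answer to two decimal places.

20.42 m

Two edge vectors: Well 101→Well 102 = (-208, 205, -145), Well 101→Well 103 = (-134, 39, -51).
Normal n = (Well 101→Well 102) × (Well 101→Well 103) = (-4800, 8822, 19358).
So ∂z/∂x = −n_x/n_z = 0.24796 and ∂z/∂y = −n_y/n_z = −0.45573.
|∇z| = √(a²+b²) = 0.51882, so dip δ = arctan(0.51882) = 27.42°.
True thickness = vertical thickness × cos δ = 23 × cos 27.42° = 20.42 m.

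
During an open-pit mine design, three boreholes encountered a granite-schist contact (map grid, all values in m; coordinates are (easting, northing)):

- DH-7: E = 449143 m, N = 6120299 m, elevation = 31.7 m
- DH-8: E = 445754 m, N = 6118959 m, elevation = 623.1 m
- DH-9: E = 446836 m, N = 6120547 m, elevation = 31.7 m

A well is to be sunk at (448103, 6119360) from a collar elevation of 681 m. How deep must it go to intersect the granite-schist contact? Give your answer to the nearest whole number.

Two edge vectors: DH-7→DH-8 = (-3389, -1340, 591.4), DH-7→DH-9 = (-2307, 248, 0).
Normal n = (DH-7→DH-8) × (DH-7→DH-9) = (-146667.2, -1364359.8, -3931852).
So ∂z/∂E = −n_x/n_z = −0.03730232 and ∂z/∂N = −n_y/n_z = −0.34700182.
Intercept c from DH-7: 31.7 + 16754.08 + 2123754.89 = 2140540.67.
At (448103, 6119360): z_contact = −16715.3 − 2123429.1 + 2140540.67 = 396.3 m.
Depth below ground = 681 − 396.3 = 285 m.

285 m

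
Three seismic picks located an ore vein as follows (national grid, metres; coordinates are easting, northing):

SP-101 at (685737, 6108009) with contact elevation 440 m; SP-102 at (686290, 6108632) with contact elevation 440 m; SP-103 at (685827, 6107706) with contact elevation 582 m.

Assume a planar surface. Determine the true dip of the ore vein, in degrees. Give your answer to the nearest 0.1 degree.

Let the plane be z = a·easting + b·northing + c.
SP-102−SP-101: 553a + 623b = 0;  SP-103−SP-101: 90a − 303b = 142.
Solving gives a = 0.39559, b = −0.35114.
Gradient magnitude |∇z| = √(a² + b²) = √(0.15649 + 0.12330) = 0.52896.
True dip = arctan(0.52896) = 27.9°, dipping toward NW (azimuth ≈ 312°).

27.9°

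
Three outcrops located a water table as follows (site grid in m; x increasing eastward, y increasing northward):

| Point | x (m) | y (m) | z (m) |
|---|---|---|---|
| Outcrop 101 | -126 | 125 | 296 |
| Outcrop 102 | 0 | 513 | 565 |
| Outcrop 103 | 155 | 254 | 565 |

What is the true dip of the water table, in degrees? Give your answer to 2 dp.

41.19°

Two edge vectors: Outcrop 101→Outcrop 102 = (126, 388, 269), Outcrop 101→Outcrop 103 = (281, 129, 269).
Normal n = (Outcrop 101→Outcrop 102) × (Outcrop 101→Outcrop 103) = (69671, 41695, -92774).
So ∂z/∂x = −n_x/n_z = 0.75098 and ∂z/∂y = −n_y/n_z = 0.44943.
Gradient magnitude |∇z| = √(a² + b²) = √(0.56396 + 0.20198) = 0.87518.
True dip = arctan(0.87518) = 41.19°, dipping toward WSW (azimuth ≈ 239°).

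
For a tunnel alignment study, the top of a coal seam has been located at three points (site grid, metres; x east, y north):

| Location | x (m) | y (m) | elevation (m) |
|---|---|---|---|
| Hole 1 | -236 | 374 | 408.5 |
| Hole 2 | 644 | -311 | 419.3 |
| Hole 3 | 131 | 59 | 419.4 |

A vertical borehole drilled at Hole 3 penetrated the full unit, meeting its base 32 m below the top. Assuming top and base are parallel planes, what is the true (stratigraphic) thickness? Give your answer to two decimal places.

30.90 m

Let the plane be z = a·x + b·y + c.
Hole 2−Hole 1: 880a − 685b = 10.8;  Hole 3−Hole 1: 367a − 315b = 10.9.
Solving gives a = −0.15751, b = −0.21811.
|∇z| = √(a²+b²) = 0.26904, so dip δ = arctan(0.26904) = 15.06°.
True thickness = vertical thickness × cos δ = 32 × cos 15.06° = 30.90 m.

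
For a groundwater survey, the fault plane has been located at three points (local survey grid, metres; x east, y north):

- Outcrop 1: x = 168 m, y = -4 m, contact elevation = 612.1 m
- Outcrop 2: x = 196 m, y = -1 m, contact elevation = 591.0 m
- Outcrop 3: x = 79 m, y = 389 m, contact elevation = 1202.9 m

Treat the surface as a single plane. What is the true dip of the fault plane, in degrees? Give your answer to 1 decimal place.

57.6°

Two edge vectors: Outcrop 1→Outcrop 2 = (28, 3, -21.1), Outcrop 1→Outcrop 3 = (-89, 393, 590.8).
Normal n = (Outcrop 1→Outcrop 2) × (Outcrop 1→Outcrop 3) = (10064.7, -14664.5, 11271).
So ∂z/∂x = −n_x/n_z = −0.89297 and ∂z/∂y = −n_y/n_z = 1.30108.
Gradient magnitude |∇z| = √(a² + b²) = √(0.79740 + 1.69282) = 1.57804.
True dip = arctan(1.57804) = 57.6°, dipping toward SE (azimuth ≈ 146°).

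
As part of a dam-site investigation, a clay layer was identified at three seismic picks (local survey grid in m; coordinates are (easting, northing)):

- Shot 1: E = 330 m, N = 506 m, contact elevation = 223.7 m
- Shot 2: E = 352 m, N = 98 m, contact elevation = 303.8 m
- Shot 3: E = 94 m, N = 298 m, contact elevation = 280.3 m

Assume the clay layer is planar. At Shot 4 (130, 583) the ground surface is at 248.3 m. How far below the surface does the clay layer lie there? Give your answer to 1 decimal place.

27.2 m

Let the plane be z = a·E + b·N + c.
Shot 2−Shot 1: 22a − 408b = 80.1;  Shot 3−Shot 1: −236a − 208b = 56.6.
Solving gives a = −0.06377, b = −0.19976.
Then c = 223.7 − a·330 − b·506 = 345.82.
At (130, 583): z_contact = −8.29 − 116.46 + 345.82 = 221.07 m.
Depth below ground = 248.3 − 221.07 = 27.2 m.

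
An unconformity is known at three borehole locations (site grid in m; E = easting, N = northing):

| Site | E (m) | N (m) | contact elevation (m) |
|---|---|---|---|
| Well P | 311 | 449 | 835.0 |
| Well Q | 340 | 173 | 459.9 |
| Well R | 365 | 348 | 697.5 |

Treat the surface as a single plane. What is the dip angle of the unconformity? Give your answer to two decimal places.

53.64°

Two edge vectors: Well P→Well Q = (29, -276, -375.1), Well P→Well R = (54, -101, -137.5).
Normal n = (Well P→Well Q) × (Well P→Well R) = (64.9, -16267.9, 11975).
So ∂z/∂E = −n_x/n_z = −0.00542 and ∂z/∂N = −n_y/n_z = 1.35849.
Gradient magnitude |∇z| = √(a² + b²) = √(0.00003 + 1.84549) = 1.35850.
True dip = arctan(1.35850) = 53.64°, dipping toward S (azimuth ≈ 180°).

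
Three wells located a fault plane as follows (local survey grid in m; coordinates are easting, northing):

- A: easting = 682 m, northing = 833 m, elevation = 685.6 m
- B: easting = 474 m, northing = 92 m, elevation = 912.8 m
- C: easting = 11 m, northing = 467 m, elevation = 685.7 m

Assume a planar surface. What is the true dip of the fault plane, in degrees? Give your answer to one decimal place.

22.4°

Two edge vectors: A→B = (-208, -741, 227.2), A→C = (-671, -366, 0.1).
Normal n = (A→B) × (A→C) = (83081.1, -152430.4, -421083).
So ∂z/∂easting = −n_x/n_z = 0.19730 and ∂z/∂northing = −n_y/n_z = −0.36200.
Gradient magnitude |∇z| = √(a² + b²) = √(0.03893 + 0.13104) = 0.41227.
True dip = arctan(0.41227) = 22.4°, dipping toward NNW (azimuth ≈ 331°).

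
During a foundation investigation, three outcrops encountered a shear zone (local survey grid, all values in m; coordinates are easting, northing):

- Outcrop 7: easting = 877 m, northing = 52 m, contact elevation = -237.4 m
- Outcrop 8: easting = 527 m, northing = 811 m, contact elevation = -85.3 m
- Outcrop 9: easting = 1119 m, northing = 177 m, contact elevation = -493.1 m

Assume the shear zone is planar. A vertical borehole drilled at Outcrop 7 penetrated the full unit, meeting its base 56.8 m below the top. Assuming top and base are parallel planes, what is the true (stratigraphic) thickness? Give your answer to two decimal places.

40.87 m

Let the plane be z = a·easting + b·northing + c.
Outcrop 8−Outcrop 7: −350a + 759b = 152.1;  Outcrop 9−Outcrop 7: 242a + 125b = −255.7.
Solving gives a = −0.93695, b = −0.23166.
|∇z| = √(a²+b²) = 0.96517, so dip δ = arctan(0.96517) = 43.98°.
True thickness = vertical thickness × cos δ = 56.8 × cos 43.98° = 40.87 m.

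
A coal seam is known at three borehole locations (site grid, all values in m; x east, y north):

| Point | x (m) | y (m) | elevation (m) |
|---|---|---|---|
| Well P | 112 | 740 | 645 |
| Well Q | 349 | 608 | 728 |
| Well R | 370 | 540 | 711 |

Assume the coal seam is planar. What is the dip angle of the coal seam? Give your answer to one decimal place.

Two edge vectors: Well P→Well Q = (237, -132, 83), Well P→Well R = (258, -200, 66).
Normal n = (Well P→Well Q) × (Well P→Well R) = (7888, 5772, -13344).
So ∂z/∂x = −n_x/n_z = 0.59113 and ∂z/∂y = −n_y/n_z = 0.43255.
Gradient magnitude |∇z| = √(a² + b²) = √(0.34943 + 0.18710) = 0.73248.
True dip = arctan(0.73248) = 36.2°, dipping toward SW (azimuth ≈ 234°).

36.2°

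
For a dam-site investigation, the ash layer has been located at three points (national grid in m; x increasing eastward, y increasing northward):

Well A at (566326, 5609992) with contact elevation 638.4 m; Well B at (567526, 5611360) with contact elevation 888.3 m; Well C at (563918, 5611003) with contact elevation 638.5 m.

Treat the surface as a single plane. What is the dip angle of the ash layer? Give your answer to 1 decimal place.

8.2°

Two edge vectors: Well A→Well B = (1200, 1368, 249.9), Well A→Well C = (-2408, 1011, 0.1).
Normal n = (Well A→Well B) × (Well A→Well C) = (-252512.1, -601879.2, 4507344).
So ∂z/∂x = −n_x/n_z = 0.05602 and ∂z/∂y = −n_y/n_z = 0.13353.
Gradient magnitude |∇z| = √(a² + b²) = √(0.00314 + 0.01783) = 0.14481.
True dip = arctan(0.14481) = 8.2°, dipping toward SSW (azimuth ≈ 203°).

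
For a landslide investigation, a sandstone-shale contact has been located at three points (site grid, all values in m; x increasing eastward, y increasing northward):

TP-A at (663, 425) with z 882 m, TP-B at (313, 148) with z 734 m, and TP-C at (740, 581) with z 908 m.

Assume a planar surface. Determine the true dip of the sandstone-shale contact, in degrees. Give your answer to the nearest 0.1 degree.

Two edge vectors: TP-A→TP-B = (-350, -277, -148), TP-A→TP-C = (77, 156, 26).
Normal n = (TP-A→TP-B) × (TP-A→TP-C) = (15886, -2296, -33271).
So ∂z/∂x = −n_x/n_z = 0.47747 and ∂z/∂y = −n_y/n_z = −0.06901.
Gradient magnitude |∇z| = √(a² + b²) = √(0.22798 + 0.00476) = 0.48243.
True dip = arctan(0.48243) = 25.8°, dipping toward W (azimuth ≈ 278°).

25.8°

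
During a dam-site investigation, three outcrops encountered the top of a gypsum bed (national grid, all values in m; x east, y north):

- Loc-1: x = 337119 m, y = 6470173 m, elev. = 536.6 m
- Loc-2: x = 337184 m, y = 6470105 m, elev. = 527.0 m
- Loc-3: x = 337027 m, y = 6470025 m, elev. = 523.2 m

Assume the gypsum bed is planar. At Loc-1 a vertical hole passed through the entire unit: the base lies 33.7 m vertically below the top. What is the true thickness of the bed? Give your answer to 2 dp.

Let the plane be z = a·x + b·y + c.
Loc-2−Loc-1: 65a − 68b = −9.6;  Loc-3−Loc-1: −92a − 148b = −13.4.
Solving gives a = −0.03210, b = 0.11049.
|∇z| = √(a²+b²) = 0.11506, so dip δ = arctan(0.11506) = 6.56°.
True thickness = vertical thickness × cos δ = 33.7 × cos 6.56° = 33.48 m.

33.48 m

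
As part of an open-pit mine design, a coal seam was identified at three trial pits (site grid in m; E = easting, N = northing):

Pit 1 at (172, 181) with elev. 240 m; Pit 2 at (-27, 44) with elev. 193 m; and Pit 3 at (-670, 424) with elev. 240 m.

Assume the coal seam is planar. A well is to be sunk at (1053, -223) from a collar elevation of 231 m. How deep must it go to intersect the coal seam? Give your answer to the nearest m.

Two edge vectors: Pit 1→Pit 2 = (-199, -137, -47), Pit 1→Pit 3 = (-842, 243, 0).
Normal n = (Pit 1→Pit 2) × (Pit 1→Pit 3) = (11421, 39574, -163711).
So ∂z/∂E = −n_x/n_z = 0.06976 and ∂z/∂N = −n_y/n_z = 0.24173.
Intercept c from Pit 1: 240 − 12.00 − 43.75 = 184.25.
At (1053, -223): z_contact = 73.5 − 53.9 + 184.25 = 203.8 m.
Depth below ground = 231 − 203.8 = 27 m.

27 m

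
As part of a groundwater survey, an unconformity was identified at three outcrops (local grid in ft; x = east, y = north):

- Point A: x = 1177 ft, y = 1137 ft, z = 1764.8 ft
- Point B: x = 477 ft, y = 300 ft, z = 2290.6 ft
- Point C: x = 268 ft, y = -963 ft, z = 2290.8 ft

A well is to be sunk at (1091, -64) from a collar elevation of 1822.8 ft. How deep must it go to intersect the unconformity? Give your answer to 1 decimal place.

Let the plane be z = a·x + b·y + c.
Point B−Point A: −700a − 837b = 525.8;  Point C−Point A: −909a − 2100b = 526.
Solving gives a = −0.936194, b = 0.154762.
Then c = 1764.8 − a·1177 − b·1137 = 2690.74.
At (1091, -64): z_contact = −1021.39 − 9.90 + 2690.74 = 1659.44 ft.
Depth below ground = 1822.8 − 1659.44 = 163.4 ft.

163.4 ft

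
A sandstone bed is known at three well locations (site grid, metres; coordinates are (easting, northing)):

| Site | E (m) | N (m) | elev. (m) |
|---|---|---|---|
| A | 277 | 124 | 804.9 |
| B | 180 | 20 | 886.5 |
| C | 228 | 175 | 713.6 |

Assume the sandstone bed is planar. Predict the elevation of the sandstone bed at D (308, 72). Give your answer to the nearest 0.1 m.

Let the plane be z = a·E + b·N + c.
B−A: −97a − 104b = 81.6;  C−A: −49a + 51b = −91.3.
Solving gives a = 0.53108, b = −1.27995.
Then c = 804.9 − a·277 − b·124 = 816.51.
At (308, 72): z = 163.6 − 92.2 + 816.51 = 887.9 m.

887.9 m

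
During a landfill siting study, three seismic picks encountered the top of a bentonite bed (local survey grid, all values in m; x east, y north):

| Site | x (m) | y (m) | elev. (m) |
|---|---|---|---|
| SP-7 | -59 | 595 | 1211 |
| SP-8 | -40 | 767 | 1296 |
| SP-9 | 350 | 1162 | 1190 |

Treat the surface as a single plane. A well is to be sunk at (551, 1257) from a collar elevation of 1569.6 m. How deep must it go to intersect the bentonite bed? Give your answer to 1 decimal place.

Two edge vectors: SP-7→SP-8 = (19, 172, 85), SP-7→SP-9 = (409, 567, -21).
Normal n = (SP-7→SP-8) × (SP-7→SP-9) = (-51807, 35164, -59575).
So ∂z/∂x = −n_x/n_z = −0.869610 and ∂z/∂y = −n_y/n_z = 0.590248.
Intercept c from SP-7: 1211 − 51.31 − 351.20 = 808.50.
At (551, 1257): z_contact = −479.15 + 741.94 + 808.50 = 1071.28 m.
Depth below ground = 1569.6 − 1071.28 = 498.3 m.

498.3 m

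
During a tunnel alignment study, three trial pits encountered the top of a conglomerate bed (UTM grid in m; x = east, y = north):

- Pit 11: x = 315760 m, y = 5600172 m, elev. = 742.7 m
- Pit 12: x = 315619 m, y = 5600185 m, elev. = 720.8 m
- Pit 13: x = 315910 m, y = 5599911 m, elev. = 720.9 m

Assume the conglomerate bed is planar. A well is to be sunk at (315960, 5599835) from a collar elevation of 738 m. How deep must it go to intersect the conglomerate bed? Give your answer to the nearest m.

Let the plane be z = a·x + b·y + c.
Pit 12−Pit 11: −141a + 13b = −21.9;  Pit 13−Pit 11: 150a − 261b = −21.8.
Solving gives a = 0.17214140, b = 0.18245674.
Then c = 742.7 − a·315760 − b·5600172 = −1075401.82.
At (315960, 5599835): z_contact = 54389.8 + 1021727.7 − 1075401.82 = 715.6 m.
Depth below ground = 738 − 715.6 = 22 m.

22 m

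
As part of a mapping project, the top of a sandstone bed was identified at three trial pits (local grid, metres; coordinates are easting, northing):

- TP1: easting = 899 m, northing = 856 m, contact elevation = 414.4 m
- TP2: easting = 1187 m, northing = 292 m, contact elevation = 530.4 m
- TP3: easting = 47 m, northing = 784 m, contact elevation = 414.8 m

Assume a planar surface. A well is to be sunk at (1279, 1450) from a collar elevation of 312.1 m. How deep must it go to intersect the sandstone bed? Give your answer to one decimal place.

8.8 m

Let the plane be z = a·easting + b·northing + c.
TP2−TP1: 288a − 564b = 116;  TP3−TP1: −852a − 72b = 0.4.
Solving gives a = 0.016212, b = −0.197395.
Then c = 414.4 − a·899 − b·856 = 568.80.
At (1279, 1450): z_contact = 20.73 − 286.22 + 568.80 = 303.31 m.
Depth below ground = 312.1 − 303.31 = 8.8 m.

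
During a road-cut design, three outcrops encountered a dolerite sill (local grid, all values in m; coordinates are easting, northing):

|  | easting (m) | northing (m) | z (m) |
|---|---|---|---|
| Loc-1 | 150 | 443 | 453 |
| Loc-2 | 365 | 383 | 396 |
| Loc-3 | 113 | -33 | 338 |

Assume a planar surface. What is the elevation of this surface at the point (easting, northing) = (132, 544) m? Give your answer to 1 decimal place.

482.4 m

Two edge vectors: Loc-1→Loc-2 = (215, -60, -57), Loc-1→Loc-3 = (-37, -476, -115).
Normal n = (Loc-1→Loc-2) × (Loc-1→Loc-3) = (-20232, 26834, -104560).
So ∂z/∂easting = −n_x/n_z = −0.19350 and ∂z/∂northing = −n_y/n_z = 0.25664.
Intercept c from Loc-1: 453 + 29.02 − 113.69 = 368.33.
At (132, 544): z = −25.5 + 139.6 + 368.33 = 482.4 m.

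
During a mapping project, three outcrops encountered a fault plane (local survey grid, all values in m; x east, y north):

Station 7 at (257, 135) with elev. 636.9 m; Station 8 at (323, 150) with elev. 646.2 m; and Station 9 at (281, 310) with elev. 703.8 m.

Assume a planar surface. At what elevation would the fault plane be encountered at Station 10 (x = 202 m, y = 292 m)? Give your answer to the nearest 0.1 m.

692.7 m

Let the plane be z = a·x + b·y + c.
Station 8−Station 7: 66a + 15b = 9.3;  Station 9−Station 7: 24a + 175b = 66.9.
Solving gives a = 0.05576, b = 0.37464.
Then c = 636.9 − a·257 − b·135 = 571.99.
At (202, 292): z = 11.3 + 109.4 + 571.99 = 692.7 m.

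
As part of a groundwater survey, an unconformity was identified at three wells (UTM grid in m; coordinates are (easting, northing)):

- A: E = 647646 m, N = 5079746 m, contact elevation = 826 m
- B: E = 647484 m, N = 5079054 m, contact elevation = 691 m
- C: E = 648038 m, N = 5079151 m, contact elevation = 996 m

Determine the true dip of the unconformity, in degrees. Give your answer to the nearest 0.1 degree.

Two edge vectors: A→B = (-162, -692, -135), A→C = (392, -595, 170).
Normal n = (A→B) × (A→C) = (-197965, -25380, 367654).
So ∂z/∂E = −n_x/n_z = 0.53845 and ∂z/∂N = −n_y/n_z = 0.06903.
Gradient magnitude |∇z| = √(a² + b²) = √(0.28993 + 0.00477) = 0.54286.
True dip = arctan(0.54286) = 28.5°, dipping toward W (azimuth ≈ 263°).

28.5°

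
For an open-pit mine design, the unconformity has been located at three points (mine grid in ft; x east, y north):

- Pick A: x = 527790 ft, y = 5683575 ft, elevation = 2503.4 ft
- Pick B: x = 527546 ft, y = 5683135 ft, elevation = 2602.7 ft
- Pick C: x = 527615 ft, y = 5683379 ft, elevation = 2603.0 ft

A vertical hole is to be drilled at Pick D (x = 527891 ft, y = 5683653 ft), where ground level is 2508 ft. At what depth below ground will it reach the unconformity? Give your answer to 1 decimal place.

70.4 ft

Let the plane be z = a·x + b·y + c.
Pick B−Pick A: −244a − 440b = 99.3;  Pick C−Pick A: −175a − 196b = 99.6.
Solving gives a = −0.834973951, b = 0.237349191.
Then c = 2503.4 − a·527790 − b·5683575 = −905797.63.
At (527891, 5683653): z_contact = −440775.23 + 1349010.44 − 905797.63 = 2437.58 ft.
Depth below ground = 2508 − 2437.58 = 70.4 ft.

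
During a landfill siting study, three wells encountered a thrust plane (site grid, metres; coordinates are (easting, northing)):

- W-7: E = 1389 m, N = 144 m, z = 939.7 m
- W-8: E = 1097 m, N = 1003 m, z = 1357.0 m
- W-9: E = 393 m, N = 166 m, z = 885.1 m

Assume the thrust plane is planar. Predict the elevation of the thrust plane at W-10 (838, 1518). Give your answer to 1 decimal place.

1601.6 m

Two edge vectors: W-7→W-8 = (-292, 859, 417.3), W-7→W-9 = (-996, 22, -54.6).
Normal n = (W-7→W-8) × (W-7→W-9) = (-56082, -431574, 849140).
So ∂z/∂E = −n_x/n_z = 0.066046 and ∂z/∂N = −n_y/n_z = 0.508248.
Intercept c from W-7: 939.7 − 91.74 − 73.19 = 774.77.
At (838, 1518): z = 55.3 + 771.5 + 774.77 = 1601.6 m.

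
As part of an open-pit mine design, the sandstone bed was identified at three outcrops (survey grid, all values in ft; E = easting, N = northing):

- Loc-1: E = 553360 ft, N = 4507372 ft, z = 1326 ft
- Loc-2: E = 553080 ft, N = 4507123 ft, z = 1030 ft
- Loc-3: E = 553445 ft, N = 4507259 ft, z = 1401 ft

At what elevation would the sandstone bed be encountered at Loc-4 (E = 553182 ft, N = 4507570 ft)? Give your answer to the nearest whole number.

1166 ft

Let the plane be z = a·E + b·N + c.
Loc-2−Loc-1: −280a − 249b = −296;  Loc-3−Loc-1: 85a − 113b = 75.
Solving gives a = 0.98708456, b = 0.07878042.
Then c = 1326 − a·553360 − b·4507372 = −899979.76.
At (553182, 4507570): z = 546037.4 + 355108.3 − 899979.76 = 1165.9 ft.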